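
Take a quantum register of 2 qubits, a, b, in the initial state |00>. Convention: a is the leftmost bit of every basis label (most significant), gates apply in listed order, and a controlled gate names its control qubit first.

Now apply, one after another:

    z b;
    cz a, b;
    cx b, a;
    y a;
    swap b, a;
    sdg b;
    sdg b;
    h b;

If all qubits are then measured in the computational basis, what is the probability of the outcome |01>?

The probability of measuring |01> is 1/2.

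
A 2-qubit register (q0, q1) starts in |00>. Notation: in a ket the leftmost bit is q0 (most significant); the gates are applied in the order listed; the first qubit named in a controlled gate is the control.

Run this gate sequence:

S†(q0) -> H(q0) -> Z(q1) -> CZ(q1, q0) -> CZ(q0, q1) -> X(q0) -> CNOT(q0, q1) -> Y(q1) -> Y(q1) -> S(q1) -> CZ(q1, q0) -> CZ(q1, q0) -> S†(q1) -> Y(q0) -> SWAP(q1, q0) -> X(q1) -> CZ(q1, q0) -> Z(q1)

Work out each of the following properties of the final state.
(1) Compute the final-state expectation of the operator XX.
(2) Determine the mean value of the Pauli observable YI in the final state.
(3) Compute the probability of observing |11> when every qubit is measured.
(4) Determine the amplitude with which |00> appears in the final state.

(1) The expectation value of XX is -1. Key observation: the block from step 10 through step 13 cancels to the identity and can be dropped.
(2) The observable YI averages to 0.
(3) The probability of measuring |11> is 1/2.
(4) The amplitude on |00> is sqrt(2)*I/2.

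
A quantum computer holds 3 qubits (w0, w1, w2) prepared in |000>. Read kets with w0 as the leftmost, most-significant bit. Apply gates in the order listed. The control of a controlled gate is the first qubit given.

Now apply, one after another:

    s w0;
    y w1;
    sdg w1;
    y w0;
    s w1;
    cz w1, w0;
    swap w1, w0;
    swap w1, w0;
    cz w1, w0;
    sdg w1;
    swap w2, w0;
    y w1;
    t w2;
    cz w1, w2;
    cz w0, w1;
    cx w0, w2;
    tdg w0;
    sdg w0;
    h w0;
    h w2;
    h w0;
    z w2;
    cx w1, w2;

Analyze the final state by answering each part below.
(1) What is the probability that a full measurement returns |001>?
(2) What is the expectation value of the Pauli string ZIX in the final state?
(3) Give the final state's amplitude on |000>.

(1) The probability of measuring |001> is 1/2. Key observation: steps 5-10 multiply out to the identity, so the circuit reduces to the remaining gates.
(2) In the final state, ZIX has expectation 1.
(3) The final state's coefficient on |000> equals sqrt(2)*exp(I*pi/4)/2.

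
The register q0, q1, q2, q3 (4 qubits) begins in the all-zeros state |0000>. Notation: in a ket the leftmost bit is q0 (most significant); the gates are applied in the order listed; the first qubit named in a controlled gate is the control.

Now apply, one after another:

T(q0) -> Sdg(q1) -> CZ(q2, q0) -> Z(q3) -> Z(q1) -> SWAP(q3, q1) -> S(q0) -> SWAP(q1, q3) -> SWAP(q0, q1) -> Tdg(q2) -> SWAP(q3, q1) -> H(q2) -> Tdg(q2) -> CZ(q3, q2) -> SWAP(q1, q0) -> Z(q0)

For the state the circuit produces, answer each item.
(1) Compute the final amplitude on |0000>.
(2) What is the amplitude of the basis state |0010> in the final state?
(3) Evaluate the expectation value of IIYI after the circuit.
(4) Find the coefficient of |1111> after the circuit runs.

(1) |0000> carries amplitude sqrt(2)/2 in the final state.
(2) The amplitude on |0010> is -sqrt(2)*exp(3*I*pi/4)/2.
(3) The expectation value of IIYI is -sqrt(2)/2.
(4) The final state's coefficient on |1111> equals 0.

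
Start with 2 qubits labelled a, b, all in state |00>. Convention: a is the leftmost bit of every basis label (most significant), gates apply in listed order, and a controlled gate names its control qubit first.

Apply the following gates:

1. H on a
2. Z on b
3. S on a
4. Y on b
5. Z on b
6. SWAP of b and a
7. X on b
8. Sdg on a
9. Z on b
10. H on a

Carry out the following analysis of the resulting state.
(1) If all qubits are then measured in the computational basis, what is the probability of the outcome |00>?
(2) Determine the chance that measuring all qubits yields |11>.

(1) The probability of measuring |00> is 1/4.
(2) The probability of measuring |11> is 1/4.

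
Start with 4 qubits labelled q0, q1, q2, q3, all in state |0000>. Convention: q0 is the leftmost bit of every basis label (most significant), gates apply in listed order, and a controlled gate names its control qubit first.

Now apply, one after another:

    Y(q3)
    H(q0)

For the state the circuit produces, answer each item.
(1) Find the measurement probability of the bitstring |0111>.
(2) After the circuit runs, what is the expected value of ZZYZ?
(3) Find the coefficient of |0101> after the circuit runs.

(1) Outcome |0111> occurs with probability 0.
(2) The observable ZZYZ averages to 0.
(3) The final state's coefficient on |0101> equals 0.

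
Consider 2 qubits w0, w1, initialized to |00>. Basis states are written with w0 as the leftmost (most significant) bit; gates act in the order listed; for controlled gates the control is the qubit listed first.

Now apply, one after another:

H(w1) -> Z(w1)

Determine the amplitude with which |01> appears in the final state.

The amplitude on |01> is -sqrt(2)/2.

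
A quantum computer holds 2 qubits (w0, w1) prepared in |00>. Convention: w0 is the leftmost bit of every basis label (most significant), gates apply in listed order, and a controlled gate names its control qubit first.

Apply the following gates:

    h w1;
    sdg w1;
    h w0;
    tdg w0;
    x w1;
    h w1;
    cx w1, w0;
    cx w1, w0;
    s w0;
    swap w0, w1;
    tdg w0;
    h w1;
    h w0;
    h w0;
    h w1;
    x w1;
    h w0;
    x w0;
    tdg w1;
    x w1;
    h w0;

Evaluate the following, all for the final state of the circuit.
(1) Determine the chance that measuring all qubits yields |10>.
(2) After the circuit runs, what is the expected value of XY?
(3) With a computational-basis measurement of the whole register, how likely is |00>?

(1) A full measurement returns |10> with probability 1/4.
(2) The observable XY averages to sqrt(2)/2.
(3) The probability of measuring |00> is 1/4.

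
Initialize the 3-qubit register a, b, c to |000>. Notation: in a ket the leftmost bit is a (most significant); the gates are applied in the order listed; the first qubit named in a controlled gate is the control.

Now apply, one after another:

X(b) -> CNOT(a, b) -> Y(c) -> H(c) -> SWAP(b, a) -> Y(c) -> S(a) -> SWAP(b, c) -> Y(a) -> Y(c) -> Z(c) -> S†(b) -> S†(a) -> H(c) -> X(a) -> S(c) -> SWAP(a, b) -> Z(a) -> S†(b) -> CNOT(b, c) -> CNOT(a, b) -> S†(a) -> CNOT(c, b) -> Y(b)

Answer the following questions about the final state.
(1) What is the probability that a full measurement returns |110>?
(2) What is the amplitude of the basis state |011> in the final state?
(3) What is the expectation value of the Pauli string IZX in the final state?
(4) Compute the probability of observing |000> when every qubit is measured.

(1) The probability of measuring |110> is 1/4.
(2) The final state's coefficient on |011> equals I/2.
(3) In the final state, IZX has expectation 0.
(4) Outcome |000> occurs with probability 1/4.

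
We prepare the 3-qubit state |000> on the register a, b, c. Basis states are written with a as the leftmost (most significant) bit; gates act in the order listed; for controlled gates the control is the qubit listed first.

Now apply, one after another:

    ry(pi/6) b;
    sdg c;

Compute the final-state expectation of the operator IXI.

In the final state, IXI has expectation 1/2.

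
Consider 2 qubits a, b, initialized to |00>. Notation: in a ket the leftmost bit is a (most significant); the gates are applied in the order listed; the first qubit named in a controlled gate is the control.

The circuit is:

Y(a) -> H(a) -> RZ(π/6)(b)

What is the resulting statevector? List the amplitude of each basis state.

The resulting statevector has amplitude sqrt(2)*exp(5*I*pi/12)/2 on |00>, 0 on |01>, -sqrt(2)*exp(5*I*pi/12)/2 on |10>, 0 on |11>.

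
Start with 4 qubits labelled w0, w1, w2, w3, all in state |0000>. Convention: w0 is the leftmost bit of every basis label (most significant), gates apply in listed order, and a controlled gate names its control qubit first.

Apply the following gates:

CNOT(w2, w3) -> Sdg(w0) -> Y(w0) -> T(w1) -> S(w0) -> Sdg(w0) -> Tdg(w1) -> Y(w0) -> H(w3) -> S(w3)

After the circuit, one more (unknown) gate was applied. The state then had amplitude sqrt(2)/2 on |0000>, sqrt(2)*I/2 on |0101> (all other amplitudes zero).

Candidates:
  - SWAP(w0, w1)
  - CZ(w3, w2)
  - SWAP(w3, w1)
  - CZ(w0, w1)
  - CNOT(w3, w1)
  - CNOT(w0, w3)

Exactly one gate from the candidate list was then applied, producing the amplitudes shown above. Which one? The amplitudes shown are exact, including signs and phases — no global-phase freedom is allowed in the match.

The unique candidate consistent with the amplitudes is CNOT(w3, w1). Key observation: the block from step 3 through step 8 cancels to the identity and can be dropped.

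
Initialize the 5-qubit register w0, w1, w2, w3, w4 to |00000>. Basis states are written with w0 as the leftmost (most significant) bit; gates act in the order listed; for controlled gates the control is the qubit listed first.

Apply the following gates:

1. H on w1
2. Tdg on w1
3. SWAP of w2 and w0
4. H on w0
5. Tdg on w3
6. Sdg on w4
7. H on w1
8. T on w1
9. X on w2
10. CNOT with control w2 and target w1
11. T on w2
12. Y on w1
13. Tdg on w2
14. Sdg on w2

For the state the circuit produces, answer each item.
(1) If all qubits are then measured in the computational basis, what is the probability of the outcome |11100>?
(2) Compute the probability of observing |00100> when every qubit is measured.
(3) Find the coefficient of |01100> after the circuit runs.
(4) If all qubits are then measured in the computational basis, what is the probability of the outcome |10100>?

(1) The probability of measuring |11100> is 1/4 - sqrt(2)/8.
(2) Outcome |00100> occurs with probability sqrt(2)/8 + 1/4.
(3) |01100> carries amplitude sqrt(2)*(-1 + exp(I*pi/4))/4 in the final state.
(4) A full measurement returns |10100> with probability sqrt(2)/8 + 1/4.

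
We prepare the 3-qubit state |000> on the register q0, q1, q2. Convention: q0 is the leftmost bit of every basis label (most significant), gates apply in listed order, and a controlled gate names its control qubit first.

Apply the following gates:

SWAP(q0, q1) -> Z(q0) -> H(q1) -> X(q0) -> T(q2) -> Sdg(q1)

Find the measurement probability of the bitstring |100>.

The probability of measuring |100> is 1/2.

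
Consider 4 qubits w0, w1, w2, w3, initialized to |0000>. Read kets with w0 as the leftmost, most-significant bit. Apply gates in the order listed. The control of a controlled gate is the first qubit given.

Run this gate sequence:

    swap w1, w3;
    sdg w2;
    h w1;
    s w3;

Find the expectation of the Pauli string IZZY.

The observable IZZY averages to 0.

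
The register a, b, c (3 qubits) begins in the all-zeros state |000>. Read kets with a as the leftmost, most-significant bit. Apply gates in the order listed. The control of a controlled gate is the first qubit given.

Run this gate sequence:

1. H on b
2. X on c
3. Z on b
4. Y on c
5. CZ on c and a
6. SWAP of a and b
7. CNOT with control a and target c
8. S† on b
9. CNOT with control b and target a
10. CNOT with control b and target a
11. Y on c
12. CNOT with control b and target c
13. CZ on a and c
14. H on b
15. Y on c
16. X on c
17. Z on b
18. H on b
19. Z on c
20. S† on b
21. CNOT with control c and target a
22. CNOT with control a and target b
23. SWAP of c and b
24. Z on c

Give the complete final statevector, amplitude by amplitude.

After the circuit, the state carries amplitude sqrt(2)/2 on |100>, sqrt(2)/2 on |110>, and 0 on every other basis state. Key observation: steps 9-10 multiply out to the identity, so the circuit reduces to the remaining gates.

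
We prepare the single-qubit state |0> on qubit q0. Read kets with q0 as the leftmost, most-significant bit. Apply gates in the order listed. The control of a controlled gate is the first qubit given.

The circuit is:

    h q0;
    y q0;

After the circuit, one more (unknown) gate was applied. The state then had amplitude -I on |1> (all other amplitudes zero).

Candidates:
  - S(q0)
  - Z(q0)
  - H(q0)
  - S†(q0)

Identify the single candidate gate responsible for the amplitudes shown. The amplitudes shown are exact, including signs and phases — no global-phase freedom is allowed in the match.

It was H(q0) that produced the state shown.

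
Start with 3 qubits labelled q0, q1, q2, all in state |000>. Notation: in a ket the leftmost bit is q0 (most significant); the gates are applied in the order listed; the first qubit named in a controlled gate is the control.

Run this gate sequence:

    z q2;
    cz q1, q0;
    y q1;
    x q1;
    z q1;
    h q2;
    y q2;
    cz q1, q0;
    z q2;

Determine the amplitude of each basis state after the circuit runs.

The final amplitudes are sqrt(2)/2 on |000>, sqrt(2)/2 on |001>, and 0 on every other basis state.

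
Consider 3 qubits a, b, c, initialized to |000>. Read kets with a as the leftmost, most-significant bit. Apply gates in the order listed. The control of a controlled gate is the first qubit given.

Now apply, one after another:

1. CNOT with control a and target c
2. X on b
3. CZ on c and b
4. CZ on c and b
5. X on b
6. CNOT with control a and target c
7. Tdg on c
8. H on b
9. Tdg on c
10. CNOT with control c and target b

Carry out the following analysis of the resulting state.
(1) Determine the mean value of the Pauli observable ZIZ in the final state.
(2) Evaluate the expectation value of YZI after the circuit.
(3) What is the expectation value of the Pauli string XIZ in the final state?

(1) In the final state, ZIZ has expectation 1. Key observation: gates 1-6 undo each other exactly, leaving only the rest of the circuit to track.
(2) In the final state, YZI has expectation 0.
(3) In the final state, XIZ has expectation 0.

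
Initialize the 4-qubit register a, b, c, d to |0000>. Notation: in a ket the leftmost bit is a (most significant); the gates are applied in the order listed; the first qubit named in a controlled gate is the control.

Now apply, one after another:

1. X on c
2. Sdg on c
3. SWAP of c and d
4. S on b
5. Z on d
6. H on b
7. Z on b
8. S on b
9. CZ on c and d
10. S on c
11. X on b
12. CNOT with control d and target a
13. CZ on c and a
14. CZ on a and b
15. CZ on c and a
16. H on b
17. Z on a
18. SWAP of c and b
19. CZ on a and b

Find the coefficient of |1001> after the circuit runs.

The final state's coefficient on |1001> equals -1/2 + I/2.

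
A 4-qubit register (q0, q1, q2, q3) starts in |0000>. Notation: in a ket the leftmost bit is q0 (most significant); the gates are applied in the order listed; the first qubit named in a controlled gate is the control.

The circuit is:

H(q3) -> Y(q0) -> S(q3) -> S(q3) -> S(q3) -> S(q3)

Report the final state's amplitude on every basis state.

The resulting statevector has amplitude sqrt(2)*I/2 on |1000>, sqrt(2)*I/2 on |1001>, and 0 on every other basis state. Key observation: the block from step 3 through step 6 cancels to the identity and can be dropped.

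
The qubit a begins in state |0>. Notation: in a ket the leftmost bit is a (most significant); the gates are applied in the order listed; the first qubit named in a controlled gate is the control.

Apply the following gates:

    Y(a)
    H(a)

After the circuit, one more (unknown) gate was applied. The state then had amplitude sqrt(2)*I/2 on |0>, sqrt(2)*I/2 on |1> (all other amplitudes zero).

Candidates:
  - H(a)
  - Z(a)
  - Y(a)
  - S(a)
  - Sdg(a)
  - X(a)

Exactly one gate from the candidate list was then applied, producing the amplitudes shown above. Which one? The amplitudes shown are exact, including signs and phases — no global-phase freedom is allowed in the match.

The unique candidate consistent with the amplitudes is Z(a).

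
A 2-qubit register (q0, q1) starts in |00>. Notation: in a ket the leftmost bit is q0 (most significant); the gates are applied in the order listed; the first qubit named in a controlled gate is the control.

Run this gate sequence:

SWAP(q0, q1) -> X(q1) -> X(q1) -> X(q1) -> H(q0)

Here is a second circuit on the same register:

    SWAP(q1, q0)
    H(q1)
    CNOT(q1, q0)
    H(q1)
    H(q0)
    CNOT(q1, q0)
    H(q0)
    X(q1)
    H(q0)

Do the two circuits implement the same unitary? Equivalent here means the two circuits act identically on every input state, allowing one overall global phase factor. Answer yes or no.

No — the two circuits implement different unitaries, even allowing a global phase.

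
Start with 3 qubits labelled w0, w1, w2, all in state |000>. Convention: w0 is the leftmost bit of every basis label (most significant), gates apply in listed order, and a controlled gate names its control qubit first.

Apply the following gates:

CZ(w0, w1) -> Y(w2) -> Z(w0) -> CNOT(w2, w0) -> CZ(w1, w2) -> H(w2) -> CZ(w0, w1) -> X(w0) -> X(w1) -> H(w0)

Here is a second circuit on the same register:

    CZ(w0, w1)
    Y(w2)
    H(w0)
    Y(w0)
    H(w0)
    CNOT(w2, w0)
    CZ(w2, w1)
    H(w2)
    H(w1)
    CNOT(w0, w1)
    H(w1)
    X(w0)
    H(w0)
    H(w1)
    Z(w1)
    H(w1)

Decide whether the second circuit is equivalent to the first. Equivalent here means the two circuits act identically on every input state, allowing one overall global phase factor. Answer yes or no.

No, they are not equivalent — no single phase factor reconciles the two unitaries.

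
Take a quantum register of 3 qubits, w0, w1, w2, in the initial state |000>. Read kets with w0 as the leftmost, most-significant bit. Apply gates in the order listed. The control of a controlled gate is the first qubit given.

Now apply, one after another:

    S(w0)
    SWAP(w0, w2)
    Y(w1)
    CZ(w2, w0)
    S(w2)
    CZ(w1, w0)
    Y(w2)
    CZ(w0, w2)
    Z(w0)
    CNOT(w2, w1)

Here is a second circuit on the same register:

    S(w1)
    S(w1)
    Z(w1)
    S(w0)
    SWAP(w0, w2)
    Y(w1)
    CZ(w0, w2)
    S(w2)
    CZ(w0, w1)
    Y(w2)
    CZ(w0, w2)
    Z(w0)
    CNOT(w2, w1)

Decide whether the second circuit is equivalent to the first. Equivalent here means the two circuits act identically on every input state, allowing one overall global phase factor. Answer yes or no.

Yes: on every input state the two circuits agree up to one overall phase factor.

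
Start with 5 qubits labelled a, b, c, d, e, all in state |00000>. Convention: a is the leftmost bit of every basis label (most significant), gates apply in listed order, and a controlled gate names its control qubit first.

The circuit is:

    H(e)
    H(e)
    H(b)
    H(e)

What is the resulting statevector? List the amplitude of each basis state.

After the circuit, the state carries amplitude 1/2 on |00000>, 1/2 on |00001>, 1/2 on |01000>, 1/2 on |01001>, and 0 on every other basis state. Key observation: steps 1-2 multiply out to the identity, so the circuit reduces to the remaining gates.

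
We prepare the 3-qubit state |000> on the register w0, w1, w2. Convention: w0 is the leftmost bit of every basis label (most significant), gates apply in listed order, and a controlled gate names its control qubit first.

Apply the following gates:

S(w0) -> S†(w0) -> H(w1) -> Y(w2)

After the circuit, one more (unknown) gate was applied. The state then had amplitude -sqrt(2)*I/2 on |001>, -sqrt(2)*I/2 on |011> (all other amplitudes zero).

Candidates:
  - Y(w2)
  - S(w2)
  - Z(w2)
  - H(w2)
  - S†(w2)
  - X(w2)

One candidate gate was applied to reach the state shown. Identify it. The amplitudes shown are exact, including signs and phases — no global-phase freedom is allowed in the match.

The applied gate was Z(w2).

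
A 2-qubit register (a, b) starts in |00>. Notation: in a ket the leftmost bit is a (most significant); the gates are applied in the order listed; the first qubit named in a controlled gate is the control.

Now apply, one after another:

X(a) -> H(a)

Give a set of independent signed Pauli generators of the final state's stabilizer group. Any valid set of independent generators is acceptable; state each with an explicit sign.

The stabilizer group can be generated by -XI, +IZ, among other valid generating sets.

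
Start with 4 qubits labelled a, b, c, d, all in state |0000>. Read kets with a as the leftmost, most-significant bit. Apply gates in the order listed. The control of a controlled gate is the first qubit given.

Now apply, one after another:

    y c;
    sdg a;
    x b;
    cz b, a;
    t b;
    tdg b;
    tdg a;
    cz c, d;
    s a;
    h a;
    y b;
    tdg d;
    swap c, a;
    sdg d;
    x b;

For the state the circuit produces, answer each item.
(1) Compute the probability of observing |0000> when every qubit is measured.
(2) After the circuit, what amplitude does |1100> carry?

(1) The probability of measuring |0000> is 0.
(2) The amplitude on |1100> is sqrt(2)/2.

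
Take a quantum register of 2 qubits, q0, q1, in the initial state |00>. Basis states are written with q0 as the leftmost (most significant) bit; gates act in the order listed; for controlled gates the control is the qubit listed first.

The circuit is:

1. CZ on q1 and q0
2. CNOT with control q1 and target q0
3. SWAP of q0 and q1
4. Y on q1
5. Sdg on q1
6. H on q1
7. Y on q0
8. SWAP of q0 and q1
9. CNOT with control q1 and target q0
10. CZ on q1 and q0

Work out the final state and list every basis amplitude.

After the circuit, the state carries amplitude 0 on |00>, -sqrt(2)*I/2 on |01>, 0 on |10>, -sqrt(2)*I/2 on |11>.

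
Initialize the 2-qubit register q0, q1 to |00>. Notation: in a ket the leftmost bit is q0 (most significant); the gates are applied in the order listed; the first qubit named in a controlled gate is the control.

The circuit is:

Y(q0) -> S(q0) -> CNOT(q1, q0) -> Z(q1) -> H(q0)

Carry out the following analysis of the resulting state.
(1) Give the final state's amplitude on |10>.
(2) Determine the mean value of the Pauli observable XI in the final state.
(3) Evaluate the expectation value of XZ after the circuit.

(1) The final state's coefficient on |10> equals sqrt(2)/2.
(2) The observable XI averages to -1.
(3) In the final state, XZ has expectation -1.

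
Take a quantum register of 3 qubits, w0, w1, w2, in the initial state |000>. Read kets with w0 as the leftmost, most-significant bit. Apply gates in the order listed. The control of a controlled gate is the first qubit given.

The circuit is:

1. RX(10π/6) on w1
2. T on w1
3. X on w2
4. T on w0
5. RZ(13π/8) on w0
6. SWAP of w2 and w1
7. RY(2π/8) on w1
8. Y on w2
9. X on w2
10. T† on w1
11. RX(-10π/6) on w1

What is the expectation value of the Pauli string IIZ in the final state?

In the final state, IIZ has expectation 1/2.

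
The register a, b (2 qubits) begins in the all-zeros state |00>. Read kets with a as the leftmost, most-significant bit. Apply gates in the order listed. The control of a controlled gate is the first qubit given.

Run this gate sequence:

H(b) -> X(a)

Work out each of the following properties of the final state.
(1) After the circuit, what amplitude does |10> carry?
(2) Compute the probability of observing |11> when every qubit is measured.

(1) |10> carries amplitude sqrt(2)/2 in the final state.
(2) The probability of measuring |11> is 1/2.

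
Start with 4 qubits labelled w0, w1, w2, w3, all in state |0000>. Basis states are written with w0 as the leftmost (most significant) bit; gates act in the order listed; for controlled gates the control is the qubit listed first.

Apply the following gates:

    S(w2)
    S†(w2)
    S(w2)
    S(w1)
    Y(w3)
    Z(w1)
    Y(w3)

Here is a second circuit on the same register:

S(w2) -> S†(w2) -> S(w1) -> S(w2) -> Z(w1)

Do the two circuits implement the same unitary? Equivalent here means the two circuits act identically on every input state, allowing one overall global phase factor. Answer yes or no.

Yes, they are equivalent — the unitaries differ by at most a global phase.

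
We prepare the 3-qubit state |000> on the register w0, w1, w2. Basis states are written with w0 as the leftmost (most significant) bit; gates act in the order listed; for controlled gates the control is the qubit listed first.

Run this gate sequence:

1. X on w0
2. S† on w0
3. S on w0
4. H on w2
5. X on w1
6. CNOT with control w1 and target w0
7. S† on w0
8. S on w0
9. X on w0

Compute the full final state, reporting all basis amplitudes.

After the circuit, the state carries amplitude sqrt(2)/2 on |110>, sqrt(2)/2 on |111>, and 0 on every other basis state.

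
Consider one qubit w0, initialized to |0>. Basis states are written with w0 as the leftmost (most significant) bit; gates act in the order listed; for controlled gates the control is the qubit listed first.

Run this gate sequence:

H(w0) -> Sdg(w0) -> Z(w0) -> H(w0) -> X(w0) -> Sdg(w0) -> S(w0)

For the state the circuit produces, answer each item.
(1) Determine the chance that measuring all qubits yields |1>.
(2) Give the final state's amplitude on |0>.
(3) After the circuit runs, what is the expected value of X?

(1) A full measurement returns |1> with probability 1/2.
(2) The amplitude on |0> is 1/2 - I/2.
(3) The observable X averages to 0.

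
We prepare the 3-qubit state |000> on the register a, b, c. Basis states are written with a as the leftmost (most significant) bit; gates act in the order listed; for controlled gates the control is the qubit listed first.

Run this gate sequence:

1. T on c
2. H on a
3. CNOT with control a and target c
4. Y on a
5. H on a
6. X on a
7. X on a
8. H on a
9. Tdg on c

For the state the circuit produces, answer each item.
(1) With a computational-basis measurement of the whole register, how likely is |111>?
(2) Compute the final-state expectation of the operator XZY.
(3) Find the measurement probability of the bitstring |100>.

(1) The probability of measuring |111> is 0.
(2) The observable XZY averages to sqrt(2)/2.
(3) The probability of measuring |100> is 1/2.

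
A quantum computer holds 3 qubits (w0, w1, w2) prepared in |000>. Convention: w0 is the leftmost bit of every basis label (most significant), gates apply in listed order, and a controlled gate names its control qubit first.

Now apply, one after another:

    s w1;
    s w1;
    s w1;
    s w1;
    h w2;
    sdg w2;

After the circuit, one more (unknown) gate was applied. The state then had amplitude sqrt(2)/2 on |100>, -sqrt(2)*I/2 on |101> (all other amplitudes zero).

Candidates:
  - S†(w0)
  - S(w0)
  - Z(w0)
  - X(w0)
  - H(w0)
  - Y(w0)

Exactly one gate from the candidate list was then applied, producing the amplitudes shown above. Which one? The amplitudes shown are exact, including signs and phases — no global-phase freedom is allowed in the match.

The applied gate was X(w0).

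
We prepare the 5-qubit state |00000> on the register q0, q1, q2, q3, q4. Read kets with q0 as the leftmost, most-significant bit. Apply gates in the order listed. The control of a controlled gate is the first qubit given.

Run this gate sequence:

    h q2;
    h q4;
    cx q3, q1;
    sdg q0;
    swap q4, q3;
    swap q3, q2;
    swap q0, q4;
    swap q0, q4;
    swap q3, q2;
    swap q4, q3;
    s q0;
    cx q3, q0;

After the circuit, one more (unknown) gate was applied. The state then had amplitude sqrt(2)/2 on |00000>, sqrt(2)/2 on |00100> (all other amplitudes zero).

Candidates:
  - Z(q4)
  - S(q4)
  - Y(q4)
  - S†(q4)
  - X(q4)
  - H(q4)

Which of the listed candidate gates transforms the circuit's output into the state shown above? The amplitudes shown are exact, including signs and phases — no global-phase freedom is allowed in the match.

It was H(q4) that produced the state shown.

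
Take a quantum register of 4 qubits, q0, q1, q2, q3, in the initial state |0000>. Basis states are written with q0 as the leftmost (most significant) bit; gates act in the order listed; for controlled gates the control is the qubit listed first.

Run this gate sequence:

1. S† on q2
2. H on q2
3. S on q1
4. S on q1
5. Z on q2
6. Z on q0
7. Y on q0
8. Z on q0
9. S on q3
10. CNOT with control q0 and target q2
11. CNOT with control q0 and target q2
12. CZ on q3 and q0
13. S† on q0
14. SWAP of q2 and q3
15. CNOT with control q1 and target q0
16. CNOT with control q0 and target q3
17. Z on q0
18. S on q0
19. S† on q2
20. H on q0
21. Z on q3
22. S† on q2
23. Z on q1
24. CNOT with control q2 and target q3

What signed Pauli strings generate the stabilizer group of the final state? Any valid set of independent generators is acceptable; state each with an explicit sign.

One valid set of independent stabilizer generators is -XIII, +IIIX, +IZII, +IIZI (any independent generating set of the same group is equally correct).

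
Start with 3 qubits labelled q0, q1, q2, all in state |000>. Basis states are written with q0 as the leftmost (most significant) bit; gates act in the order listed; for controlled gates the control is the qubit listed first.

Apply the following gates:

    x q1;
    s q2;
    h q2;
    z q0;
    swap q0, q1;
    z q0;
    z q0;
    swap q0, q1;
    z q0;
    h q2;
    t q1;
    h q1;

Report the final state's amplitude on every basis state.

After the circuit, the state carries amplitude sqrt(2)*exp(I*pi/4)/2 on |000>, -sqrt(2)*exp(I*pi/4)/2 on |010>, and 0 on every other basis state.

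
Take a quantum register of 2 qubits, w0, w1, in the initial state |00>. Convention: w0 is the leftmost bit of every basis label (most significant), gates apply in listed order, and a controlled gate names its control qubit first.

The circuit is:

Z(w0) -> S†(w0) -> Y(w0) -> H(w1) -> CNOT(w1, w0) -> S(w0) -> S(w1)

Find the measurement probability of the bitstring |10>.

A full measurement returns |10> with probability 1/2.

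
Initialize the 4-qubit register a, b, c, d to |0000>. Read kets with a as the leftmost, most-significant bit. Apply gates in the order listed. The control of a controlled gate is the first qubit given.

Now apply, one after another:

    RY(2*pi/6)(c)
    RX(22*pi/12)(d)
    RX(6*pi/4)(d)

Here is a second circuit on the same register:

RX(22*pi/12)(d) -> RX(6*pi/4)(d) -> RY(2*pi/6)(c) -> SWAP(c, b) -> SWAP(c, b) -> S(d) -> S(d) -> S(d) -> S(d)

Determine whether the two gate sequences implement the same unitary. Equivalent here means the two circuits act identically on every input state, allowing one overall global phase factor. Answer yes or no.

Yes — the two circuits implement the same unitary up to a global phase.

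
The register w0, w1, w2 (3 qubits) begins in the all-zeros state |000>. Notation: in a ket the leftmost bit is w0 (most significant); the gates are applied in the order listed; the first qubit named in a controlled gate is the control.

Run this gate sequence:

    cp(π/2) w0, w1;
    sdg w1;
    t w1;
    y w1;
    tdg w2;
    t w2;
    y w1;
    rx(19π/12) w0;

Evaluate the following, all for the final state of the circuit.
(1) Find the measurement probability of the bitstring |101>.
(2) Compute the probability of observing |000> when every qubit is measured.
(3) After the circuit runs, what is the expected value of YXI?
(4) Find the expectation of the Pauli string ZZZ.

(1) Outcome |101> occurs with probability 0. Key observation: steps 4-7 multiply out to the identity, so the circuit reduces to the remaining gates.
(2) The probability of measuring |000> is -sqrt(2)/8 + sqrt(6)/8 + 1/2.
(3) The expectation value of YXI is 0.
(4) In the final state, ZZZ has expectation -sqrt(2)/4 + sqrt(6)/4.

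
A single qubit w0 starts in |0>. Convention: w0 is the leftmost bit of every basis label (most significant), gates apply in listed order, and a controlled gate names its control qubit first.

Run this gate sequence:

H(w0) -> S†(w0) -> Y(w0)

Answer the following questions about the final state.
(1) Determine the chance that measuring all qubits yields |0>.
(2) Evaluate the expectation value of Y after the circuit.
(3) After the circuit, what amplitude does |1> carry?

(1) A full measurement returns |0> with probability 1/2.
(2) In the final state, Y has expectation -1.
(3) The final state's coefficient on |1> equals sqrt(2)*I/2.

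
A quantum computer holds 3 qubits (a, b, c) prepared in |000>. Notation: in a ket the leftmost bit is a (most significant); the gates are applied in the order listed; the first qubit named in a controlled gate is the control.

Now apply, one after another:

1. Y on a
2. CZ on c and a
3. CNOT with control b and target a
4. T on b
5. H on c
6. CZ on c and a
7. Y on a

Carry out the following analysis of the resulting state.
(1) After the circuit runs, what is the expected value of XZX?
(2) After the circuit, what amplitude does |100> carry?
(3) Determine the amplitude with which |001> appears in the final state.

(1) The observable XZX averages to 0.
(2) The final state's coefficient on |100> equals 0.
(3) The final state's coefficient on |001> equals -sqrt(2)/2.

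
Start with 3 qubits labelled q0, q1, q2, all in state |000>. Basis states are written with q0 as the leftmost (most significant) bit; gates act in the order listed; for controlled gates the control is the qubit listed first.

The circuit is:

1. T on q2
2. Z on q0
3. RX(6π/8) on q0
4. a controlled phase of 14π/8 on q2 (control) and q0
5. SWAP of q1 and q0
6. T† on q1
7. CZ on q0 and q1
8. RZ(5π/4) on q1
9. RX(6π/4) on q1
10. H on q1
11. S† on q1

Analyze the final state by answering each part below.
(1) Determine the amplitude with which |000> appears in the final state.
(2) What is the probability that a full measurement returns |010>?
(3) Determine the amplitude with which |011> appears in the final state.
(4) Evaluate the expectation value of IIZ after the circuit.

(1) The final state's coefficient on |000> equals -sqrt(2)/2.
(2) Outcome |010> occurs with probability 1/2.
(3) The amplitude on |011> is 0.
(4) In the final state, IIZ has expectation 1.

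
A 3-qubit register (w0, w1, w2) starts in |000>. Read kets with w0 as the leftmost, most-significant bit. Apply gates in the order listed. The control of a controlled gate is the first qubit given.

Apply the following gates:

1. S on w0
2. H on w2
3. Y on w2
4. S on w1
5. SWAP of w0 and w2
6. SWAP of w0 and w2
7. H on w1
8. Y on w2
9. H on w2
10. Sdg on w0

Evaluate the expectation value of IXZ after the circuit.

The expectation value of IXZ is 1.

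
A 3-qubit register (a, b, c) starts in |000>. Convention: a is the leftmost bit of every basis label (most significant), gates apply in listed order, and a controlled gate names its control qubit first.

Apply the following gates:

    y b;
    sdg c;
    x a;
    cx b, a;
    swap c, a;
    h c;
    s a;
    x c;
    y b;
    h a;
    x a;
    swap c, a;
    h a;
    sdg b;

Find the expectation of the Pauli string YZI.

The observable YZI averages to 0.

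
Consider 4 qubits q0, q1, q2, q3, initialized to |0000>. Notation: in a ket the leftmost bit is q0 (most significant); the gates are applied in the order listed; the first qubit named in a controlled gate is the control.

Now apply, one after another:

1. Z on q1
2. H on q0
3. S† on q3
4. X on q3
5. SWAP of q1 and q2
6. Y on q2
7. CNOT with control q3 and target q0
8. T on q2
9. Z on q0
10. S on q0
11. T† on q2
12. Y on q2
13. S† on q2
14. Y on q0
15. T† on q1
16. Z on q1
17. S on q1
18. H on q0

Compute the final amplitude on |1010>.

The final state's coefficient on |1010> equals 0.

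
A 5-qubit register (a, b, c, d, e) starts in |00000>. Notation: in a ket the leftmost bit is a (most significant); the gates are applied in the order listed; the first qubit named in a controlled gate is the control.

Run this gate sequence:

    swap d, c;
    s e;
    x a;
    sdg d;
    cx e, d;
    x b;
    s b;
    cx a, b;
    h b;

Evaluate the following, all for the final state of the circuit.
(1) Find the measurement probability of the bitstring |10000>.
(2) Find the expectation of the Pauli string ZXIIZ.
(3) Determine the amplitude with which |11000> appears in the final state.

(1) The probability of measuring |10000> is 1/2.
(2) In the final state, ZXIIZ has expectation -1.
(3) The final state's coefficient on |11000> equals sqrt(2)*I/2.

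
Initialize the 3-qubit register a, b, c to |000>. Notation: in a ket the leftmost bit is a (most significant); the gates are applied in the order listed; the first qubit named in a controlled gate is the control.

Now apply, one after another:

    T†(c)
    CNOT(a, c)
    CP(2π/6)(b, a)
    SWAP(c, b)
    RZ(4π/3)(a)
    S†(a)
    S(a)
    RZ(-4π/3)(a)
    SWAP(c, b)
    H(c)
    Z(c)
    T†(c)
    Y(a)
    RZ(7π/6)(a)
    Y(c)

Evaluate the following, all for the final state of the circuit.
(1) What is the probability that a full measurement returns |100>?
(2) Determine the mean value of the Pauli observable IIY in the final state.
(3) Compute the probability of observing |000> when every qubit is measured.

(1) Outcome |100> occurs with probability 1/2.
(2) The expectation value of IIY is sqrt(2)/2.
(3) A full measurement returns |000> with probability 0.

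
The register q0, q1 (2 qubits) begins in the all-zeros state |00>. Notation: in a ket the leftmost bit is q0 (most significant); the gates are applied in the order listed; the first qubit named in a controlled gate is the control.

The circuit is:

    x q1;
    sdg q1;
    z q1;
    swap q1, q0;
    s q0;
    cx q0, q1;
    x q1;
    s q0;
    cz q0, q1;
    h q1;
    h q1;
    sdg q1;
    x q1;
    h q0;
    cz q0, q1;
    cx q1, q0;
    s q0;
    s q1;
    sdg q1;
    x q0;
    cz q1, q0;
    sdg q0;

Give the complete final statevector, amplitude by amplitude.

The final amplitudes are 0 on |00>, sqrt(2)/2 on |01>, 0 on |10>, sqrt(2)/2 on |11>.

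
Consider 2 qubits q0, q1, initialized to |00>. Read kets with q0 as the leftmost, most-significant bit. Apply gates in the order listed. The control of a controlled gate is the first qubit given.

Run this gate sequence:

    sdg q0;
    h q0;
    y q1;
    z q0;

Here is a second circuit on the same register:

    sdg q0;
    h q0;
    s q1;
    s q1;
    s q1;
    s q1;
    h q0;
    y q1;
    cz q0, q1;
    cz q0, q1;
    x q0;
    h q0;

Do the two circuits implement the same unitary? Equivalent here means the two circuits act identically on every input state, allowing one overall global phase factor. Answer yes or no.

Yes — the two circuits implement the same unitary up to a global phase.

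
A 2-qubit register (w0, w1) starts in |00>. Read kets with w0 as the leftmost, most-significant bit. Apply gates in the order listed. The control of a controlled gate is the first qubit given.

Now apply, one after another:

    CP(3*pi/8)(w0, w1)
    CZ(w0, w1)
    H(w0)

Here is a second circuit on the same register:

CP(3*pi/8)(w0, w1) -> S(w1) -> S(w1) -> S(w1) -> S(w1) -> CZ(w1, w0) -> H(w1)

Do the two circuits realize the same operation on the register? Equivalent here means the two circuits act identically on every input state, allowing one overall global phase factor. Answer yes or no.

No: there is an input state on which the two circuits produce genuinely different outputs (not merely differing by a phase).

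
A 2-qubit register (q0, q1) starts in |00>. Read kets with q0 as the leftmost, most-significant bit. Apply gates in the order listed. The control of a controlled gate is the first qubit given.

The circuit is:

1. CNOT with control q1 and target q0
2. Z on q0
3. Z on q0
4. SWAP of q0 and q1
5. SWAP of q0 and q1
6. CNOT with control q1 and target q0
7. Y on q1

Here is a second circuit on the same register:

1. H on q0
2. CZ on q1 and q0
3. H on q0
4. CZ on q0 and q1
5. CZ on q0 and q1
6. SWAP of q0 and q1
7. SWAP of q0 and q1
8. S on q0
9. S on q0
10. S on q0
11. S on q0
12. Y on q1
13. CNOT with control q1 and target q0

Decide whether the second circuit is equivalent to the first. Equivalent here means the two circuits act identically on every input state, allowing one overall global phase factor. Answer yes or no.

No — the two circuits implement different unitaries, even allowing a global phase.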